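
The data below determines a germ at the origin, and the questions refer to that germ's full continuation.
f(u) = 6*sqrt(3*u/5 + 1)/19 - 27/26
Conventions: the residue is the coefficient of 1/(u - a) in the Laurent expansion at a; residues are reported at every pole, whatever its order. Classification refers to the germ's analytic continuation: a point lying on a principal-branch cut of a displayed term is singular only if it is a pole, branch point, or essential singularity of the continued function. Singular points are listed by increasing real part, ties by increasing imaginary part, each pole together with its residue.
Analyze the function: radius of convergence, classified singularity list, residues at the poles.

Branch term (6/19)*sqrt(1 - u/(-5/3)): its argument vanishes at u = -5/3, a square-root branch point, modulus 5/3.
The radius of convergence is the smallest modulus among the singular points: 5/3.

Radius of convergence at 0: 5/3.
At -5/3: an algebraic (square-root) branch point.


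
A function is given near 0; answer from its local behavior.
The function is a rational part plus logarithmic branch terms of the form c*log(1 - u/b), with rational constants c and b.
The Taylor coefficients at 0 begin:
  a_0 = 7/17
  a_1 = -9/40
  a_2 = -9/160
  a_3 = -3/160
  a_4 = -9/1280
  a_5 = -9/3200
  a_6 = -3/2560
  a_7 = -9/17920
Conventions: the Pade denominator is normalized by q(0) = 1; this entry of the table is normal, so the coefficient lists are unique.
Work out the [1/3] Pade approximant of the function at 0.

The Pade approximant has numerator coefficients [7/17, -35797101/104779160]; denominator coefficients [1, -174597/616348, -44829/2465392, -30549/9861568].

Taylor coefficients needed (read off): a_0 = 7/17, a_1 = -9/40, a_2 = -9/160, a_3 = -3/160, a_4 = -9/1280.
Write the denominator as Q(u) = 1 + q1*u + q2*u^2 + q3*u^3. Requiring Q*f - P = O(u^5) with deg P <= 1 kills the coefficients of u^2..u^4 in Q*f:
  u^2: a_2 + q1*a_1 + q2*a_0 = 0, i.e. -9/160 + (-9/40)*q1 + (7/17)*q2 = 0.
  u^3: a_3 + q1*a_2 + q2*a_1 + q3*a_0 = 0, i.e. -3/160 + (-9/160)*q1 + (-9/40)*q2 + (7/17)*q3 = 0.
  u^4: a_4 + q1*a_3 + q2*a_2 + q3*a_1 = 0, i.e. -9/1280 + (-3/160)*q1 + (-9/160)*q2 + (-9/40)*q3 = 0.
Solving this linear system: q1 = -174597/616348, q2 = -44829/2465392, q3 = -30549/9861568.
The numerator is Q*f truncated at degree 1: P0 = a_0 = 7/17; P1 = a_1 + q1*a_0 = -35797101/104779160.


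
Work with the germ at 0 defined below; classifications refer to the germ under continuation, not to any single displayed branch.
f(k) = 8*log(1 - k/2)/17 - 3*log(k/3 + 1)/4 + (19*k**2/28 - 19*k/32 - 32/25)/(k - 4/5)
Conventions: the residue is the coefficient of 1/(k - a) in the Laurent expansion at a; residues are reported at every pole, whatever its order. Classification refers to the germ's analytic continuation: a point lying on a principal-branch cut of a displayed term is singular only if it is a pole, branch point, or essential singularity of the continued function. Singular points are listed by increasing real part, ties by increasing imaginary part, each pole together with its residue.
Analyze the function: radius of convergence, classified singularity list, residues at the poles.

Denominator factor (k - 4/5): pole of order 1 at 4/5, modulus 4/5.
Branch term (-3/4)*log(1 - k/(-3)): its argument vanishes at k = -3, a logarithmic branch point, modulus 3.
Branch term (8/17)*log(1 - k/(2)): its argument vanishes at k = 2, a logarithmic branch point, modulus 2.
The radius of convergence is the smallest modulus among the singular points: 4/5.
The branch terms are analytic at 4/5 and contribute nothing to the residue; only the rational part matters.
At the order-1 pole 4/5 set g(k) = (k - (4/5))*(rational part) = 19*k**2/28 - 19*k/32 - 32/25.
Simple pole: residue = g(a) at a = 4/5, which is -1849/1400.
List the singular points by increasing real part (a conjugate pair: the negative imaginary part first).

Radius of convergence at 0: 4/5.
At -3: a logarithmic branch point.
At 4/5: a pole of order 1; residue -1849/1400.
At 2: a logarithmic branch point.


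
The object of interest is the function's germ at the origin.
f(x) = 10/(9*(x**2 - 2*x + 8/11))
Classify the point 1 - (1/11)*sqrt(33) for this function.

The denominator factor x**2 - 2*x + 8/11 vanishes at 1 - (1/11)*sqrt(33) and appears to the power 1; the numerator there equals 10/9, nonzero, and no other factor vanishes.
Hence a pole whose order is the multiplicity, 1.

The point is a pole of order 1.


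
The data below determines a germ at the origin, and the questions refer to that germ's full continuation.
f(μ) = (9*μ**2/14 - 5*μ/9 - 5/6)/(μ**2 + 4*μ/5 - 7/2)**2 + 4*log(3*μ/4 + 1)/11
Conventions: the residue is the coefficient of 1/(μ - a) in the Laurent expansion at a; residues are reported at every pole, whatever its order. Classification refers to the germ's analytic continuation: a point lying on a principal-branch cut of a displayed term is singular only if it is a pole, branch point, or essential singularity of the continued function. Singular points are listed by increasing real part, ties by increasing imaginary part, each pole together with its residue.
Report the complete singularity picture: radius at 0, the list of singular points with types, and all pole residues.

Denominator factor (μ**2 + 4*μ/5 - 7/2)^2: discriminant 366/25, real irrational roots -2/5 + (1/10)*sqrt(366) and -2/5 - (1/10)*sqrt(366); poles of order 2, moduli -2/5 + (1/10)*sqrt(366) and 2/5 + (1/10)*sqrt(366).
Branch term (4/11)*log(1 - μ/(-4/3)): its argument vanishes at μ = -4/3, a logarithmic branch point, modulus 4/3.
The radius of convergence is the smallest modulus among the singular points: 4/3.
The branch term is analytic at -2/5 - (1/10)*sqrt(366) and contributes nothing to the residue; only the rational part matters.
The factor μ**2 + 4*μ/5 - 7/2 splits as (μ - a)(μ - a') with a = -2/5 - (1/10)*sqrt(366), a' = -2/5 + (1/10)*sqrt(366). At the order-2 pole a set g(μ) = (μ - a)^2*(rational part) = [9*μ**2/14 - 5*μ/9 - 5/6] / (μ - a')^2.
Order-2 pole: residue = g'(a); g'(-2/5 - (1/10)*sqrt(366)) = -(12875/2411208)*sqrt(366), so the residue is -(12875/2411208)*sqrt(366).
The branch term is analytic at -2/5 + (1/10)*sqrt(366) and contributes nothing to the residue; only the rational part matters.
The factor μ**2 + 4*μ/5 - 7/2 splits as (μ - a)(μ - a') with a = -2/5 + (1/10)*sqrt(366), a' = -2/5 - (1/10)*sqrt(366). At the order-2 pole a set g(μ) = (μ - a)^2*(rational part) = [9*μ**2/14 - 5*μ/9 - 5/6] / (μ - a')^2.
Order-2 pole: residue = g'(a); g'(-2/5 + (1/10)*sqrt(366)) = (12875/2411208)*sqrt(366), so the residue is (12875/2411208)*sqrt(366).
List the singular points by increasing real part (a conjugate pair: the negative imaginary part first).

Radius of convergence at 0: 4/3.
At -2/5 - (1/10)*sqrt(366): a pole of order 2; residue -(12875/2411208)*sqrt(366).
At -4/3: a logarithmic branch point.
At -2/5 + (1/10)*sqrt(366): a pole of order 2; residue (12875/2411208)*sqrt(366).


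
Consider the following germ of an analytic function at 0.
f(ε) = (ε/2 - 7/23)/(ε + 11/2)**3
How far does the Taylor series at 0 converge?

The radius of convergence is 11/2.

Denominator factor (ε + 11/2)^3: pole of order 3 at -11/2, modulus 11/2.
The radius of convergence is the smallest modulus among the singular points: 11/2.


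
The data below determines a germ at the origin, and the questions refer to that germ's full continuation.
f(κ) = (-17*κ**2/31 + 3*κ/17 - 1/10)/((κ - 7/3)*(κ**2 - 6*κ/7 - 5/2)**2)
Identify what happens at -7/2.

Denominator factors: κ - 7/3 = -35/6 at κ = -7/2; κ**2 - 6*κ/7 - 5/2 = 51/4 at κ = -7/2 — none vanishes.
So the germ continues analytically to -7/2.

The point is a regular point.


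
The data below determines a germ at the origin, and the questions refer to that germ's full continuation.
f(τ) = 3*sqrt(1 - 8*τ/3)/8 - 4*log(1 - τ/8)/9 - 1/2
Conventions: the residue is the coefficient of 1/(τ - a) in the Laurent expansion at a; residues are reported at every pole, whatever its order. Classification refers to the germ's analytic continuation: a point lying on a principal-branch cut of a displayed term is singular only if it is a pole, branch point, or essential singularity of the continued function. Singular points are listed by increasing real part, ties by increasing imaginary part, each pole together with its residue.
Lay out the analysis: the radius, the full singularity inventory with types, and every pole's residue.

Branch term (-4/9)*log(1 - τ/(8)): its argument vanishes at τ = 8, a logarithmic branch point, modulus 8.
Branch term (3/8)*sqrt(1 - τ/(3/8)): its argument vanishes at τ = 3/8, a square-root branch point, modulus 3/8.
The radius of convergence is the smallest modulus among the singular points: 3/8.
List the singular points by increasing real part (a conjugate pair: the negative imaginary part first).

Radius of convergence at 0: 3/8.
At 3/8: an algebraic (square-root) branch point.
At 8: a logarithmic branch point.


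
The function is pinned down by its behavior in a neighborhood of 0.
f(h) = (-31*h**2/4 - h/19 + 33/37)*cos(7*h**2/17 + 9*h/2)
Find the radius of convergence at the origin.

The radius of convergence is infinite.

The factor cos(7*h**2/17 + 9*h/2) is entire and contributes no finite singular point.
The polynomial part has no poles.
No finite singular points: the Taylor series at 0 converges everywhere.


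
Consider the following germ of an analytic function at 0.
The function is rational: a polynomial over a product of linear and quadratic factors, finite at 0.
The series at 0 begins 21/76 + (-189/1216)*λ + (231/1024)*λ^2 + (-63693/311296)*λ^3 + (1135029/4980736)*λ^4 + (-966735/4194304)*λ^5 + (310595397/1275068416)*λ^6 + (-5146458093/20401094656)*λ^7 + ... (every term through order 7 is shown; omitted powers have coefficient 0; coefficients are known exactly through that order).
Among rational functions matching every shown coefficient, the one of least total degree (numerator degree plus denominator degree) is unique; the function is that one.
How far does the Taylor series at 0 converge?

No rational of total degree below 2 reproduces all 8 coefficients; solving the [0/2] Pade equations on them gives f(λ) = -21/(38*(λ**2 - 9*λ/8 - 2)), whose expansion matches every shown term.
Denominator factor (λ**2 - 9*λ/8 - 2): discriminant 593/64, real irrational roots 9/16 + (1/16)*sqrt(593) and 9/16 - (1/16)*sqrt(593); poles of order 1, moduli 9/16 + (1/16)*sqrt(593) and -9/16 + (1/16)*sqrt(593).
The radius of convergence is the smallest modulus among the singular points: -9/16 + (1/16)*sqrt(593).

The radius of convergence is -9/16 + (1/16)*sqrt(593).


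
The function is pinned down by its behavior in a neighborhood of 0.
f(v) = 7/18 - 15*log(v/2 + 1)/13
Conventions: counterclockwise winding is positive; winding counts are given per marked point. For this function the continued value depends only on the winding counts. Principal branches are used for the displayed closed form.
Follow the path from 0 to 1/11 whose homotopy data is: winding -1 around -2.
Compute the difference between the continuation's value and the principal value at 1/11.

Continued minus principal equals (30/13)*pi*i.

The rational part is single-valued and drops out of the difference; each branch term changes only by its own monodromy.
(-15/13)*log(1 - v/(-2)): each positive loop around -2 adds 2*pi*i to the log, so winding -1 contributes (-15/13)*(-1)*2*pi*i = (30/13)*pi*i.
Summing the contributions at v = 1/11 gives (30/13)*pi*i.


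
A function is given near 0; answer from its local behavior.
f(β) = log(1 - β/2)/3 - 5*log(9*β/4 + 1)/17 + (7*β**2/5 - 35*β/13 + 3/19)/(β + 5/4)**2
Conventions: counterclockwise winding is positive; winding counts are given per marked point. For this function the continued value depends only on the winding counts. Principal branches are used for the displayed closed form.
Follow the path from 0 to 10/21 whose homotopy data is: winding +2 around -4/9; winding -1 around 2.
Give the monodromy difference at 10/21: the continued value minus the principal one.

The rational part is single-valued and drops out of the difference; each branch term changes only by its own monodromy.
(-5/17)*log(1 - β/(-4/9)): each positive loop around -4/9 adds 2*pi*i to the log, so winding +2 contributes (-5/17)*(2)*2*pi*i = -(20/17)*pi*i.
(1/3)*log(1 - β/(2)): each positive loop around 2 adds 2*pi*i to the log, so winding -1 contributes (1/3)*(-1)*2*pi*i = -(2/3)*pi*i.
Summing the contributions at β = 10/21 gives -(94/51)*pi*i.

Continued minus principal equals -(94/51)*pi*i.


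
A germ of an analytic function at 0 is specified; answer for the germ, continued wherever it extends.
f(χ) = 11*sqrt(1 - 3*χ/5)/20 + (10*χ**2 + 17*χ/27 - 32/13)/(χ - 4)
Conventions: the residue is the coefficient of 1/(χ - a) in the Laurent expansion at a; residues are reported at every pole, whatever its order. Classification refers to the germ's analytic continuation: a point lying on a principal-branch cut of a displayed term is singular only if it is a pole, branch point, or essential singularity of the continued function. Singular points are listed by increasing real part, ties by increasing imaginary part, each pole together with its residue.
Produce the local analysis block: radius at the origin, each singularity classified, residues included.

Radius of convergence at 0: 5/3.
At 5/3: an algebraic (square-root) branch point.
At 4: a pole of order 1; residue 56180/351.

Denominator factor (χ - 4): pole of order 1 at 4, modulus 4.
Branch term (11/20)*sqrt(1 - χ/(5/3)): its argument vanishes at χ = 5/3, a square-root branch point, modulus 5/3.
The radius of convergence is the smallest modulus among the singular points: 5/3.
The branch term is analytic at 4 and contributes nothing to the residue; only the rational part matters.
At the order-1 pole 4 set g(χ) = (χ - (4))*(rational part) = 10*χ**2 + 17*χ/27 - 32/13.
Simple pole: residue = g(a) at a = 4, which is 56180/351.
List the singular points by increasing real part (a conjugate pair: the negative imaginary part first).


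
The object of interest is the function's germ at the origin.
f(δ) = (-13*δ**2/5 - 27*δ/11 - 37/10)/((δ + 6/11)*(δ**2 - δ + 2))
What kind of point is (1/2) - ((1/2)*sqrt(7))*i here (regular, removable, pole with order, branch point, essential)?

The denominator factor δ**2 - δ + 2 vanishes at (1/2) - ((1/2)*sqrt(7))*i and appears to the power 1; the numerator there equals (-113/110) + ((139/55)*sqrt(7))*i, nonzero, and no other factor vanishes.
Hence a pole whose order is the multiplicity, 1.

The point is a pole of order 1.


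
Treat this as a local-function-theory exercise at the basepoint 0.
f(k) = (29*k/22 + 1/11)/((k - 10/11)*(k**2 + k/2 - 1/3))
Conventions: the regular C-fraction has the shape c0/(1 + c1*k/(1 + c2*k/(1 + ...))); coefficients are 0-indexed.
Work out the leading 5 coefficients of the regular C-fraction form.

The regular C-fraction coefficients are [3/10, -171/10, 274/19, 512/7809, 622193/210432].

Taylor coefficients (expand at 0): a_0 = 3/10, a_1 = 513/100, a_2 = 13743/1000, a_3 = 416673/10000, a_4 = 10995903/100000.
c0 = a_0 = 3/10. Peel one level at a time: if S = 1 + c*k/S' with S'(0) = 1, then c is the k-coefficient of S and S' = c*k/(S - 1).
S_1 = c0/f = 1 + (-171/10)*k + (1233/5)*k^2 + ...; c1 = -171/10.
S_2 = c1*k/(S_1 - 1) = 1 + (274/19)*k + (-1024/1083)*k^2 + ...; c2 = 274/19.
S_3 = c2*k/(S_2 - 1) = 1 + (512/7809)*k + (-32747/168921)*k^2 + ...; c3 = 512/7809.
S_4 = c3*k/(S_3 - 1) = 1 + (622193/210432)*k + ...; c4 = 622193/210432.


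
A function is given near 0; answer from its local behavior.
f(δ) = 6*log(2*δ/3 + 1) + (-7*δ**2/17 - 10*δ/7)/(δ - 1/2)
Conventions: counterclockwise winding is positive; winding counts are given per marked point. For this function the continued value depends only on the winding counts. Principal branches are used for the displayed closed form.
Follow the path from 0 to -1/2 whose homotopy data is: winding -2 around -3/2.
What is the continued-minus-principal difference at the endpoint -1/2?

Continued minus principal equals -(24)*pi*i.

The rational part is single-valued and drops out of the difference; each branch term changes only by its own monodromy.
(6)*log(1 - δ/(-3/2)): each positive loop around -3/2 adds 2*pi*i to the log, so winding -2 contributes (6)*(-2)*2*pi*i = -(24)*pi*i.
Summing the contributions at δ = -1/2 gives -(24)*pi*i.


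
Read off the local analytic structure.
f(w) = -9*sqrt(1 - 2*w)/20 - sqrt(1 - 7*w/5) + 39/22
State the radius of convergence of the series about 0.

The radius of convergence is 1/2.

Branch term (-9/20)*sqrt(1 - w/(1/2)): its argument vanishes at w = 1/2, a square-root branch point, modulus 1/2.
Branch term (-1)*sqrt(1 - w/(5/7)): its argument vanishes at w = 5/7, a square-root branch point, modulus 5/7.
The radius of convergence is the smallest modulus among the singular points: 1/2.


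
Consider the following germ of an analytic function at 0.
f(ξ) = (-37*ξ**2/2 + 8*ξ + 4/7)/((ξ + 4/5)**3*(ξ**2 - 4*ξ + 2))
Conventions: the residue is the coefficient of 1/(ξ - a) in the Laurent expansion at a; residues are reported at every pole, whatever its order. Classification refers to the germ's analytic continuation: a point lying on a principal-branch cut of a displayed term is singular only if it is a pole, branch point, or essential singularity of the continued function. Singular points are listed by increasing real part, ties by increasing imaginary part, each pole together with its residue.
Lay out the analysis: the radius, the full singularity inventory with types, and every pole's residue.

Radius of convergence at 0: 2 - sqrt(2).
At -4/5: a pole of order 3; residue 8083625/10892476.
At 2 - sqrt(2): a pole of order 1; residue -8083625/21784952 + (1135375/3112136)*sqrt(2).
At 2 + sqrt(2): a pole of order 1; residue -8083625/21784952 - (1135375/3112136)*sqrt(2).

Denominator factor (ξ**2 - 4*ξ + 2): discriminant 8, real irrational roots 2 + sqrt(2) and 2 - sqrt(2); poles of order 1, moduli 2 + sqrt(2) and 2 - sqrt(2).
Denominator factor (ξ + 4/5)^3: pole of order 3 at -4/5, modulus 4/5.
The radius of convergence is the smallest modulus among the singular points: 2 - sqrt(2).
At the order-3 pole -4/5 set g(ξ) = (ξ - (-4/5))^3*f(ξ) = (-37*ξ**2/2 + 8*ξ + 4/7)/(ξ**2 - 4*ξ + 2).
Order-3 pole: residue = g''(a)/2; g''(-4/5) = 8083625/5446238, so the residue is 8083625/10892476.
The factor ξ**2 - 4*ξ + 2 splits as (ξ - a)(ξ - a') with a = 2 - sqrt(2), a' = 2 + sqrt(2). At the order-1 pole a set g(ξ) = (ξ - a)*f(ξ) = [(-37*ξ**2/2 + 8*ξ + 4/7)/(ξ + 4/5)**3] / (ξ - a').
Simple pole: residue = g(a) at a = 2 - sqrt(2), which is -8083625/21784952 + (1135375/3112136)*sqrt(2).
The factor ξ**2 - 4*ξ + 2 splits as (ξ - a)(ξ - a') with a = 2 + sqrt(2), a' = 2 - sqrt(2). At the order-1 pole a set g(ξ) = (ξ - a)*f(ξ) = [(-37*ξ**2/2 + 8*ξ + 4/7)/(ξ + 4/5)**3] / (ξ - a').
Simple pole: residue = g(a) at a = 2 + sqrt(2), which is -8083625/21784952 - (1135375/3112136)*sqrt(2).
List the singular points by increasing real part (a conjugate pair: the negative imaginary part first).


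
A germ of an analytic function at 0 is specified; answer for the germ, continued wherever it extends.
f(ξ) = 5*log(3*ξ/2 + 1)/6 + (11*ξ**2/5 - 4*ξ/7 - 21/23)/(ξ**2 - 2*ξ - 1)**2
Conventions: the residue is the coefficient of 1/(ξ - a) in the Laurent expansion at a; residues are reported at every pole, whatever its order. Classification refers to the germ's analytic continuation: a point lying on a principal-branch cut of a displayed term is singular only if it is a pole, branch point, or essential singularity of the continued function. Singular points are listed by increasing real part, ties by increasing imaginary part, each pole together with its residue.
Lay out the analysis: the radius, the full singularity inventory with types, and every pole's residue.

Radius of convergence at 0: -1 + sqrt(2).
At -2/3: a logarithmic branch point.
At 1 - sqrt(2): a pole of order 2; residue -(1483/6440)*sqrt(2).
At 1 + sqrt(2): a pole of order 2; residue (1483/6440)*sqrt(2).

Denominator factor (ξ**2 - 2*ξ - 1)^2: discriminant 8, real irrational roots 1 + sqrt(2) and 1 - sqrt(2); poles of order 2, moduli 1 + sqrt(2) and -1 + sqrt(2).
Branch term (5/6)*log(1 - ξ/(-2/3)): its argument vanishes at ξ = -2/3, a logarithmic branch point, modulus 2/3.
The radius of convergence is the smallest modulus among the singular points: -1 + sqrt(2).
The branch term is analytic at 1 - sqrt(2) and contributes nothing to the residue; only the rational part matters.
The factor ξ**2 - 2*ξ - 1 splits as (ξ - a)(ξ - a') with a = 1 - sqrt(2), a' = 1 + sqrt(2). At the order-2 pole a set g(ξ) = (ξ - a)^2*(rational part) = [11*ξ**2/5 - 4*ξ/7 - 21/23] / (ξ - a')^2.
Order-2 pole: residue = g'(a); g'(1 - sqrt(2)) = -(1483/6440)*sqrt(2), so the residue is -(1483/6440)*sqrt(2).
The branch term is analytic at 1 + sqrt(2) and contributes nothing to the residue; only the rational part matters.
The factor ξ**2 - 2*ξ - 1 splits as (ξ - a)(ξ - a') with a = 1 + sqrt(2), a' = 1 - sqrt(2). At the order-2 pole a set g(ξ) = (ξ - a)^2*(rational part) = [11*ξ**2/5 - 4*ξ/7 - 21/23] / (ξ - a')^2.
Order-2 pole: residue = g'(a); g'(1 + sqrt(2)) = (1483/6440)*sqrt(2), so the residue is (1483/6440)*sqrt(2).
List the singular points by increasing real part (a conjugate pair: the negative imaginary part first).


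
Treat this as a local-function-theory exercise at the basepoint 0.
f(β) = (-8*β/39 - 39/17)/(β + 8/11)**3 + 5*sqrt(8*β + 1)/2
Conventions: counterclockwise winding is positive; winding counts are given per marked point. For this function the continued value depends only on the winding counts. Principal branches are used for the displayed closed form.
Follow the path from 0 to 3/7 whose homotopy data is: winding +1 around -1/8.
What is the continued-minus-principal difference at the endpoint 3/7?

The rational part is single-valued and drops out of the difference; each branch term changes only by its own monodromy.
(5/2)*sqrt(1 - β/(-1/8)): winding +1 is odd, the square root flips sign, contributing -2*(5/2)*sqrt(1 - (3/7)/(-1/8)) = -2*(5/2)*sqrt(31/7) = -(5/7)*sqrt(217).
Summing the contributions at β = 3/7 gives -(5/7)*sqrt(217).

Continued minus principal equals -(5/7)*sqrt(217).


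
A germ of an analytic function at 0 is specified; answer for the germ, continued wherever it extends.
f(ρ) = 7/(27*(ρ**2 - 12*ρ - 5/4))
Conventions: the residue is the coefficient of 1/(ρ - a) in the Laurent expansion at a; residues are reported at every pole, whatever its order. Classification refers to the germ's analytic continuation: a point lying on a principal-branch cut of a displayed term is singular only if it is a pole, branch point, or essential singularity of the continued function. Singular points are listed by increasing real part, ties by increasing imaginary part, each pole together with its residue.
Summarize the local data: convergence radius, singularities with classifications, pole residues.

Radius of convergence at 0: -6 + (1/2)*sqrt(149).
At 6 - (1/2)*sqrt(149): a pole of order 1; residue -(7/4023)*sqrt(149).
At 6 + (1/2)*sqrt(149): a pole of order 1; residue (7/4023)*sqrt(149).

Denominator factor (ρ**2 - 12*ρ - 5/4): discriminant 149, real irrational roots 6 + (1/2)*sqrt(149) and 6 - (1/2)*sqrt(149); poles of order 1, moduli 6 + (1/2)*sqrt(149) and -6 + (1/2)*sqrt(149).
The radius of convergence is the smallest modulus among the singular points: -6 + (1/2)*sqrt(149).
The factor ρ**2 - 12*ρ - 5/4 splits as (ρ - a)(ρ - a') with a = 6 - (1/2)*sqrt(149), a' = 6 + (1/2)*sqrt(149). At the order-1 pole a set g(ρ) = (ρ - a)*f(ρ) = [7/27] / (ρ - a').
Simple pole: residue = g(a) at a = 6 - (1/2)*sqrt(149), which is -(7/4023)*sqrt(149).
The factor ρ**2 - 12*ρ - 5/4 splits as (ρ - a)(ρ - a') with a = 6 + (1/2)*sqrt(149), a' = 6 - (1/2)*sqrt(149). At the order-1 pole a set g(ρ) = (ρ - a)*f(ρ) = [7/27] / (ρ - a').
Simple pole: residue = g(a) at a = 6 + (1/2)*sqrt(149), which is (7/4023)*sqrt(149).
List the singular points by increasing real part (a conjugate pair: the negative imaginary part first).


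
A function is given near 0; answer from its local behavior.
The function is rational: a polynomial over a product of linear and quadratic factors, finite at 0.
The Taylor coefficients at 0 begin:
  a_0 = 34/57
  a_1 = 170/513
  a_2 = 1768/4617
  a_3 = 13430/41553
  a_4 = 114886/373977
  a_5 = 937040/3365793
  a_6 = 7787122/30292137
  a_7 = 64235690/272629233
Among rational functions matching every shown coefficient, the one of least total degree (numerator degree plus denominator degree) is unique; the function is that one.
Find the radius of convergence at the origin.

No rational of total degree below 2 reproduces all 8 coefficients; solving the [0/2] Pade equations on them gives f(ν) = -34/(19*(ν**2 + 5*ν/3 - 3)), whose expansion matches every shown term.
Denominator factor (ν**2 + 5*ν/3 - 3): discriminant 133/9, real irrational roots -5/6 + (1/6)*sqrt(133) and -5/6 - (1/6)*sqrt(133); poles of order 1, moduli -5/6 + (1/6)*sqrt(133) and 5/6 + (1/6)*sqrt(133).
The radius of convergence is the smallest modulus among the singular points: -5/6 + (1/6)*sqrt(133).

The radius of convergence is -5/6 + (1/6)*sqrt(133).


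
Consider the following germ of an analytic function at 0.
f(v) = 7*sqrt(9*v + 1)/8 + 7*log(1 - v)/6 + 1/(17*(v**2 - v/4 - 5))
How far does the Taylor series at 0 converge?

Denominator factor (v**2 - v/4 - 5): discriminant 321/16, real irrational roots 1/8 + (1/8)*sqrt(321) and 1/8 - (1/8)*sqrt(321); poles of order 1, moduli 1/8 + (1/8)*sqrt(321) and -1/8 + (1/8)*sqrt(321).
Branch term (7/8)*sqrt(1 - v/(-1/9)): its argument vanishes at v = -1/9, a square-root branch point, modulus 1/9.
Branch term (7/6)*log(1 - v/(1)): its argument vanishes at v = 1, a logarithmic branch point, modulus 1.
The radius of convergence is the smallest modulus among the singular points: 1/9.

The radius of convergence is 1/9.


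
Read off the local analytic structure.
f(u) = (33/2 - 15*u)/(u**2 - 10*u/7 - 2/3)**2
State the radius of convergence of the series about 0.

The radius of convergence is -5/7 + (1/21)*sqrt(519).

Denominator factor (u**2 - 10*u/7 - 2/3)^2: discriminant 692/147, real irrational roots 5/7 + (1/21)*sqrt(519) and 5/7 - (1/21)*sqrt(519); poles of order 2, moduli 5/7 + (1/21)*sqrt(519) and -5/7 + (1/21)*sqrt(519).
The radius of convergence is the smallest modulus among the singular points: -5/7 + (1/21)*sqrt(519).


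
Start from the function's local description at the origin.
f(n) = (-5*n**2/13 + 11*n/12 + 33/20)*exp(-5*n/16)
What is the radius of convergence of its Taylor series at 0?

The factor exp(-5*n/16) is entire and contributes no finite singular point.
The polynomial part has no poles.
No finite singular points: the Taylor series at 0 converges everywhere.

The radius of convergence is infinite.


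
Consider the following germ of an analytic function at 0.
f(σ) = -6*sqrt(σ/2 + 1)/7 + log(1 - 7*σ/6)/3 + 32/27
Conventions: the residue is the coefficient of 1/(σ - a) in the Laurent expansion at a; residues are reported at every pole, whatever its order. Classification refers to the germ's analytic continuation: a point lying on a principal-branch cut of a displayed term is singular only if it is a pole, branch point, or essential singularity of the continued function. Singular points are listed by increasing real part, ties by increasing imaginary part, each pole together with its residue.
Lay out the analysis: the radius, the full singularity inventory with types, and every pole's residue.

Radius of convergence at 0: 6/7.
At -2: an algebraic (square-root) branch point.
At 6/7: a logarithmic branch point.

Branch term (-6/7)*sqrt(1 - σ/(-2)): its argument vanishes at σ = -2, a square-root branch point, modulus 2.
Branch term (1/3)*log(1 - σ/(6/7)): its argument vanishes at σ = 6/7, a logarithmic branch point, modulus 6/7.
The radius of convergence is the smallest modulus among the singular points: 6/7.
List the singular points by increasing real part (a conjugate pair: the negative imaginary part first).


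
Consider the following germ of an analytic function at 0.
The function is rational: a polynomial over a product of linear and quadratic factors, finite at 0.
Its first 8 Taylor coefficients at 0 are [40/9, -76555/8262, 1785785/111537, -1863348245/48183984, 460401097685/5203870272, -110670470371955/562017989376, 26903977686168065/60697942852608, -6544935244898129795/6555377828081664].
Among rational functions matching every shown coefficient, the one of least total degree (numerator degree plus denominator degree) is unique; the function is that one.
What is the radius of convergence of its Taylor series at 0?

The radius of convergence is 4/9.

No rational of total degree below 5 reproduces all 8 coefficients; solving the [2/3] Pade equations on them gives f(h) = (-13*h**2/6 - 18*h/17 + 32/9)/((h + 4/9)*(h**2 - 5*h/6 + 9/5)), whose expansion matches every shown term.
Denominator factor (h**2 - 5*h/6 + 9/5): discriminant -1171/180, complex-conjugate roots (5/12) + ((1/60)*sqrt(5855))*i and (5/12) - ((1/60)*sqrt(5855))*i; poles of order 1, moduli (3/5)*sqrt(5) and (3/5)*sqrt(5).
Denominator factor (h + 4/9): pole of order 1 at -4/9, modulus 4/9.
The radius of convergence is the smallest modulus among the singular points: 4/9.


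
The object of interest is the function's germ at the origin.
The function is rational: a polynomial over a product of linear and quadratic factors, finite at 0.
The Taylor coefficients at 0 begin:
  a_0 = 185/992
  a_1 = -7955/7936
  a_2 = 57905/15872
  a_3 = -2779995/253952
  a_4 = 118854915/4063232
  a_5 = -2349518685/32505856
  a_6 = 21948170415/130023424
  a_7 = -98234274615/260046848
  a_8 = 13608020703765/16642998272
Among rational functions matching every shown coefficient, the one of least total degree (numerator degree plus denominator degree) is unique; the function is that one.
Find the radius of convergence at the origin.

No rational of total degree below 7 reproduces all 9 coefficients; solving the [0/7] Pade equations on them gives f(w) = -37/(31*(w + 4/5)*(w**2 - 11*w/4 - 2)**3), whose expansion matches every shown term.
Denominator factor (w + 4/5): pole of order 1 at -4/5, modulus 4/5.
Denominator factor (w**2 - 11*w/4 - 2)^3: discriminant 249/16, real irrational roots 11/8 + (1/8)*sqrt(249) and 11/8 - (1/8)*sqrt(249); poles of order 3, moduli 11/8 + (1/8)*sqrt(249) and -11/8 + (1/8)*sqrt(249).
The radius of convergence is the smallest modulus among the singular points: -11/8 + (1/8)*sqrt(249).

The radius of convergence is -11/8 + (1/8)*sqrt(249).


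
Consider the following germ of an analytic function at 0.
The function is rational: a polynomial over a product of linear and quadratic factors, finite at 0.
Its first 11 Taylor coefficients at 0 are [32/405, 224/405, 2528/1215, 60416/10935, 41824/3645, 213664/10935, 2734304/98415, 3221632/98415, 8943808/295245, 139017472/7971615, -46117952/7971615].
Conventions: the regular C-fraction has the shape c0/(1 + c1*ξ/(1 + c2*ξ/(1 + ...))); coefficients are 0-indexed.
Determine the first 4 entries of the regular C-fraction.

Taylor coefficients (read off): a_0 = 32/405, a_1 = 224/405, a_2 = 2528/1215, a_3 = 60416/10935.
c0 = a_0 = 32/405. Peel one level at a time: if S = 1 + c*ξ/S' with S'(0) = 1, then c is the ξ-coefficient of S and S' = c*ξ/(S - 1).
S_1 = c0/f = 1 + (-7)*ξ + (68/3)*ξ^2 + ...; c1 = -7.
S_2 = c1*ξ/(S_1 - 1) = 1 + (68/21)*ξ + (5507/1323)*ξ^2 + ...; c2 = 68/21.
S_3 = c2*ξ/(S_2 - 1) = 1 + (-5507/4284)*ξ + ...; c3 = -5507/4284.

The regular C-fraction coefficients are [32/405, -7, 68/21, -5507/4284].


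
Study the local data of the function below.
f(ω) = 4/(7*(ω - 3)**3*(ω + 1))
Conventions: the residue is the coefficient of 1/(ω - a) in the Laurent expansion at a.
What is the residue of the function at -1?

At the order-1 pole -1 set g(ω) = (ω - (-1))*f(ω) = 4/(7*(ω - 3)**3).
Simple pole: residue = g(a) at a = -1, which is -1/112.

The residue is -1/112.


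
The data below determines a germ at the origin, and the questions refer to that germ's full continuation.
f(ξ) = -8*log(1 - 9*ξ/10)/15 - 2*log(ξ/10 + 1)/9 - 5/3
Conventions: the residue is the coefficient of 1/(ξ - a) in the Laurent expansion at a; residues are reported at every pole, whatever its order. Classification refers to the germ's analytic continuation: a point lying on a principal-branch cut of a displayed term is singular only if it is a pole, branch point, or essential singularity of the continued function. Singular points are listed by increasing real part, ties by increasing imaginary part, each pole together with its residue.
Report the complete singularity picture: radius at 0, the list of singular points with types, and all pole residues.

Radius of convergence at 0: 10/9.
At -10: a logarithmic branch point.
At 10/9: a logarithmic branch point.

Branch term (-2/9)*log(1 - ξ/(-10)): its argument vanishes at ξ = -10, a logarithmic branch point, modulus 10.
Branch term (-8/15)*log(1 - ξ/(10/9)): its argument vanishes at ξ = 10/9, a logarithmic branch point, modulus 10/9.
The radius of convergence is the smallest modulus among the singular points: 10/9.
List the singular points by increasing real part (a conjugate pair: the negative imaginary part first).


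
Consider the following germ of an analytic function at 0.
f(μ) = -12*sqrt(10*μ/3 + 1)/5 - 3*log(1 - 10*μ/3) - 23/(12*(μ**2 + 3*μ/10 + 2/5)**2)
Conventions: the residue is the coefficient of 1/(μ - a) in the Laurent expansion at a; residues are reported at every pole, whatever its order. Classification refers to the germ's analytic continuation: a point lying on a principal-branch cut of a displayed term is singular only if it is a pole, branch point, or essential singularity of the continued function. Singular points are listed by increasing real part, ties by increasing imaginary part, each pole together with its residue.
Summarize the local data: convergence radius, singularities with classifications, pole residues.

Denominator factor (μ**2 + 3*μ/10 + 2/5)^2: discriminant -151/100, complex-conjugate roots (-3/20) + ((1/20)*sqrt(151))*i and (-3/20) - ((1/20)*sqrt(151))*i; poles of order 2, moduli (1/5)*sqrt(10) and (1/5)*sqrt(10).
Branch term (-12/5)*sqrt(1 - μ/(-3/10)): its argument vanishes at μ = -3/10, a square-root branch point, modulus 3/10.
Branch term (-3)*log(1 - μ/(3/10)): its argument vanishes at μ = 3/10, a logarithmic branch point, modulus 3/10.
The radius of convergence is the smallest modulus among the singular points: 3/10.
The branch terms are analytic at (-3/20) - ((1/20)*sqrt(151))*i and contribute nothing to the residue; only the rational part matters.
The factor μ**2 + 3*μ/10 + 2/5 splits as (μ - a)(μ - a') with a = (-3/20) - ((1/20)*sqrt(151))*i, a' = (-3/20) + ((1/20)*sqrt(151))*i. At the order-2 pole a set g(μ) = (μ - a)^2*(rational part) = [-23/12] / (μ - a')^2.
Order-2 pole: residue = g'(a); g'((-3/20) - ((1/20)*sqrt(151))*i) = -((11500/68403)*sqrt(151))*i, so the residue is -((11500/68403)*sqrt(151))*i.
The branch terms are analytic at (-3/20) + ((1/20)*sqrt(151))*i and contribute nothing to the residue; only the rational part matters.
The factor μ**2 + 3*μ/10 + 2/5 splits as (μ - a)(μ - a') with a = (-3/20) + ((1/20)*sqrt(151))*i, a' = (-3/20) - ((1/20)*sqrt(151))*i. At the order-2 pole a set g(μ) = (μ - a)^2*(rational part) = [-23/12] / (μ - a')^2.
Order-2 pole: residue = g'(a); g'((-3/20) + ((1/20)*sqrt(151))*i) = ((11500/68403)*sqrt(151))*i, so the residue is ((11500/68403)*sqrt(151))*i.
List the singular points by increasing real part (a conjugate pair: the negative imaginary part first).

Radius of convergence at 0: 3/10.
At -3/10: an algebraic (square-root) branch point.
At (-3/20) - ((1/20)*sqrt(151))*i: a pole of order 2; residue -((11500/68403)*sqrt(151))*i.
At (-3/20) + ((1/20)*sqrt(151))*i: a pole of order 2; residue ((11500/68403)*sqrt(151))*i.
At 3/10: a logarithmic branch point.


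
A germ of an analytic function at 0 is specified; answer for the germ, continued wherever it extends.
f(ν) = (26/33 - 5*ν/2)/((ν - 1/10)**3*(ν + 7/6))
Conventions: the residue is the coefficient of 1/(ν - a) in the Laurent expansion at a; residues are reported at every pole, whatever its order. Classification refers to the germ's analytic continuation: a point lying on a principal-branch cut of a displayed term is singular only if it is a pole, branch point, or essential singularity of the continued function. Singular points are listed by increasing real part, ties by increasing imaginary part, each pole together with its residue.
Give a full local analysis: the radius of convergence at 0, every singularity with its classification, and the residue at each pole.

Denominator factor (ν + 7/6): pole of order 1 at -7/6, modulus 7/6.
Denominator factor (ν - 1/10)^3: pole of order 3 at 1/10, modulus 1/10.
The radius of convergence is the smallest modulus among the singular points: 1/10.
At the order-1 pole -7/6 set g(ν) = (ν - (-7/6))*f(ν) = (26/33 - 5*ν/2)/(ν - 1/10)**3.
Simple pole: residue = g(a) at a = -7/6, which is -550125/301796.
At the order-3 pole 1/10 set g(ν) = (ν - (1/10))^3*f(ν) = (26/33 - 5*ν/2)/(ν + 7/6).
Order-3 pole: residue = g''(a)/2; g''(1/10) = 550125/150898, so the residue is 550125/301796.
List the singular points by increasing real part (a conjugate pair: the negative imaginary part first).

Radius of convergence at 0: 1/10.
At -7/6: a pole of order 1; residue -550125/301796.
At 1/10: a pole of order 3; residue 550125/301796.


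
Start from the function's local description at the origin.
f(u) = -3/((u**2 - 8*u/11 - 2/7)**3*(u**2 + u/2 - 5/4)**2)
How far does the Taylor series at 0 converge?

The radius of convergence is -4/11 + (1/77)*sqrt(2478).

Denominator factor (u**2 - 8*u/11 - 2/7)^3: discriminant 1416/847, real irrational roots 4/11 + (1/77)*sqrt(2478) and 4/11 - (1/77)*sqrt(2478); poles of order 3, moduli 4/11 + (1/77)*sqrt(2478) and -4/11 + (1/77)*sqrt(2478).
Denominator factor (u**2 + u/2 - 5/4)^2: discriminant 21/4, real irrational roots -1/4 + (1/4)*sqrt(21) and -1/4 - (1/4)*sqrt(21); poles of order 2, moduli -1/4 + (1/4)*sqrt(21) and 1/4 + (1/4)*sqrt(21).
The radius of convergence is the smallest modulus among the singular points: -4/11 + (1/77)*sqrt(2478).


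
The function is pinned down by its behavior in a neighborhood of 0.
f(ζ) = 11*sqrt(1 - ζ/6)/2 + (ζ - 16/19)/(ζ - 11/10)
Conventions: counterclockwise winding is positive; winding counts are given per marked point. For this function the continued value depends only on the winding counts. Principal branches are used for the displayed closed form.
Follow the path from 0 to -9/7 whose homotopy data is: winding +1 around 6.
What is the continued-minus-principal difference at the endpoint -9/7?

Continued minus principal equals -(11/14)*sqrt(238).

The rational part is single-valued and drops out of the difference; each branch term changes only by its own monodromy.
(11/2)*sqrt(1 - ζ/(6)): winding +1 is odd, the square root flips sign, contributing -2*(11/2)*sqrt(1 - (-9/7)/(6)) = -2*(11/2)*sqrt(17/14) = -(11/14)*sqrt(238).
Summing the contributions at ζ = -9/7 gives -(11/14)*sqrt(238).


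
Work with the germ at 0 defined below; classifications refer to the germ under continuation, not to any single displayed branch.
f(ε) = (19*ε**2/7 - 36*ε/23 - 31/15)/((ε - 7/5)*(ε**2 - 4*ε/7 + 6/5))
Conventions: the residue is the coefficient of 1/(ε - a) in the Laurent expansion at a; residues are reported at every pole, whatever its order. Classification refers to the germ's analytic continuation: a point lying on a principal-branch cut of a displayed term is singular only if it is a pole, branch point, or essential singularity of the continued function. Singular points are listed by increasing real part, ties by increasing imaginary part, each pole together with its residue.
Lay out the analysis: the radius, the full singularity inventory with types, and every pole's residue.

Radius of convergence at 0: (1/5)*sqrt(30).
At (2/7) - ((1/35)*sqrt(1370))*i: a pole of order 1; residue (64525/56994) + ((166821/5205452)*sqrt(1370))*i.
At (2/7) + ((1/35)*sqrt(1370))*i: a pole of order 1; residue (64525/56994) - ((166821/5205452)*sqrt(1370))*i.
At 7/5: a pole of order 1; residue 1832/4071.
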